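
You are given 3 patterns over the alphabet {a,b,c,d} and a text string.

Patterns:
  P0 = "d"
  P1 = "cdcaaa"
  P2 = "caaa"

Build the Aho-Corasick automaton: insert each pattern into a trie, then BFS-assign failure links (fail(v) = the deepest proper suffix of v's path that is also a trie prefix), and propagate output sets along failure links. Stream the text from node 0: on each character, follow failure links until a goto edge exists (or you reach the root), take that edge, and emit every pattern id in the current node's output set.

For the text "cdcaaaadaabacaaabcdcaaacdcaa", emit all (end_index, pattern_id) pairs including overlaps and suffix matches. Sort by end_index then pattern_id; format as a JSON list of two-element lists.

Build:
Trie (insert patterns):
  0='ε' goto c→2 d→1
  1='d' goto ·  ←P0
  2='c' goto a→8 d→3
  3='cd' goto c→4
  4='cdc' goto a→5
  5='cdca' goto a→6
  6='cdcaa' goto a→7
  7='cdcaaa' goto ·  ←P1
  8='ca' goto a→9
  9='caa' goto a→10
  10='caaa' goto ·  ←P2

Failure links (BFS by depth):
  n1('d'): parent n0 fail=0; on 'd' 0 → fail=0;  out {0}∪∅={0}
  n2('c'): parent n0 fail=0; on 'c' 0 → fail=0;  out ∅∪∅=∅
  n3('cd'): parent n2 fail=0; on 'd' 0 → fail=1;  out ∅∪{0}={0}
  n8('ca'): parent n2 fail=0; on 'a' 0 → fail=0;  out ∅∪∅=∅
  n4('cdc'): parent n3 fail=1; on 'c' 1→0 → fail=2;  out ∅∪∅=∅
  n9('caa'): parent n8 fail=0; on 'a' 0 → fail=0;  out ∅∪∅=∅
  n5('cdca'): parent n4 fail=2; on 'a' 2 → fail=8;  out ∅∪∅=∅
  n10('caaa'): parent n9 fail=0; on 'a' 0 → fail=0;  out {2}∪∅={2}
  n6('cdcaa'): parent n5 fail=8; on 'a' 8 → fail=9;  out ∅∪∅=∅
  n7('cdcaaa'): parent n6 fail=9; on 'a' 9 → fail=10;  out {1}∪{2}={1,2}

Text stream:
pos 0 'c': at 2
pos 1 'd': at 3  → match P0@[1:1]
pos 2 'c': at 4
pos 3 'a': at 5
pos 4 'a': at 6
pos 5 'a': at 7  → match P1@[0:5],P2@[2:5]
pos 6 'a': at 0 (fail-walked)
pos 7 'd': at 1  → match P0@[7:7]
pos 8 'a': at 0 (fail-walked)
pos 9 'a': at 0
pos 10 'b': at 0
pos 11 'a': at 0
pos 12 'c': at 2
pos 13 'a': at 8
pos 14 'a': at 9
pos 15 'a': at 10  → match P2@[12:15]
pos 16 'b': at 0 (fail-walked)
pos 17 'c': at 2
pos 18 'd': at 3  → match P0@[18:18]
pos 19 'c': at 4
pos 20 'a': at 5
pos 21 'a': at 6
pos 22 'a': at 7  → match P1@[17:22],P2@[19:22]
pos 23 'c': at 2 (fail-walked)
pos 24 'd': at 3  → match P0@[24:24]
pos 25 'c': at 4
pos 26 'a': at 5
pos 27 'a': at 6

Result: [[1,0],[5,1],[5,2],[7,0],[15,2],[18,0],[22,1],[22,2],[24,0]]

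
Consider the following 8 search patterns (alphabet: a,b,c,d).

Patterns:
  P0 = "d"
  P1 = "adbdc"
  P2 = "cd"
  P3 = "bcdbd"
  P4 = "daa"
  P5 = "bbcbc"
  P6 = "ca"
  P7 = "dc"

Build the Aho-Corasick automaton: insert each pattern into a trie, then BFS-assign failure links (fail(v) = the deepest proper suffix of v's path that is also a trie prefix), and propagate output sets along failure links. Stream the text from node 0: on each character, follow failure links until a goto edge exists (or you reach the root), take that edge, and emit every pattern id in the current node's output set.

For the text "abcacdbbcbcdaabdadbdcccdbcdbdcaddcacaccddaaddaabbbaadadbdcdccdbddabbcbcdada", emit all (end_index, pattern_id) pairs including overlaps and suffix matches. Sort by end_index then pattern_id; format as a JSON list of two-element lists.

Construct AC machine:
Trie (insert patterns):
  n0 'ε': a→2 b→9 c→7 d→1
  n1 'd': a→14 c→21  [P0 ends]
  n2 'a': d→3
  n3 'ad': b→4
  n4 'adb': d→5
  n5 'adbd': c→6
  n6 'adbdc': ·  [P1 ends]
  n7 'c': a→20 d→8
  n8 'cd': ·  [P2 ends]
  n9 'b': b→16 c→10
  n10 'bc': d→11
  n11 'bcd': b→12
  n12 'bcdb': d→13
  n13 'bcdbd': ·  [P3 ends]
  n14 'da': a→15
  n15 'daa': ·  [P4 ends]
  n16 'bb': c→17
  n17 'bbc': b→18
  n18 'bbcb': c→19
  n19 'bbcbc': ·  [P5 ends]
  n20 'ca': ·  [P6 ends]
  n21 'dc': ·  [P7 ends]

Failure links (BFS by depth):
  fail(1) 'd': from fail(0)=0 chase 'd': 0 ⇒ 0;  out={0}∪out(0)={0}
  fail(2) 'a': from fail(0)=0 chase 'a': 0 ⇒ 0;  out=∅∪out(0)=∅
  fail(7) 'c': from fail(0)=0 chase 'c': 0 ⇒ 0;  out=∅∪out(0)=∅
  fail(9) 'b': from fail(0)=0 chase 'b': 0 ⇒ 0;  out=∅∪out(0)=∅
  fail(3) 'ad': from fail(2)=0 chase 'd': 0 ⇒ 1;  out=∅∪out(1)={0}
  fail(8) 'cd': from fail(7)=0 chase 'd': 0 ⇒ 1;  out={2}∪out(1)={0,2}
  fail(10) 'bc': from fail(9)=0 chase 'c': 0 ⇒ 7;  out=∅∪out(7)=∅
  fail(14) 'da': from fail(1)=0 chase 'a': 0 ⇒ 2;  out=∅∪out(2)=∅
  fail(16) 'bb': from fail(9)=0 chase 'b': 0 ⇒ 9;  out=∅∪out(9)=∅
  fail(20) 'ca': from fail(7)=0 chase 'a': 0 ⇒ 2;  out={6}∪out(2)={6}
  fail(21) 'dc': from fail(1)=0 chase 'c': 0 ⇒ 7;  out={7}∪out(7)={7}
  fail(4) 'adb': from fail(3)=1 chase 'b': 1→0 ⇒ 9;  out=∅∪out(9)=∅
  fail(11) 'bcd': from fail(10)=7 chase 'd': 7 ⇒ 8;  out=∅∪out(8)={0,2}
  fail(15) 'daa': from fail(14)=2 chase 'a': 2→0 ⇒ 2;  out={4}∪out(2)={4}
  fail(17) 'bbc': from fail(16)=9 chase 'c': 9 ⇒ 10;  out=∅∪out(10)=∅
  fail(5) 'adbd': from fail(4)=9 chase 'd': 9→0 ⇒ 1;  out=∅∪out(1)={0}
  fail(12) 'bcdb': from fail(11)=8 chase 'b': 8→1→0 ⇒ 9;  out=∅∪out(9)=∅
  fail(18) 'bbcb': from fail(17)=10 chase 'b': 10→7→0 ⇒ 9;  out=∅∪out(9)=∅
  fail(6) 'adbdc': from fail(5)=1 chase 'c': 1 ⇒ 21;  out={1}∪out(21)={1,7}
  fail(13) 'bcdbd': from fail(12)=9 chase 'd': 9→0 ⇒ 1;  out={3}∪out(1)={0,3}
  fail(19) 'bbcbc': from fail(18)=9 chase 'c': 9 ⇒ 10;  out={5}∪out(10)={5}

Text stream:
[0] read 'a'  n0⇒n2
[1] read 'b'  n2⇒n9 (via fail)
[2] read 'c'  n9⇒n10
[3] read 'a'  n10⇒n20 (via fail)  ** P6@[2:3]
[4] read 'c'  n20⇒n7 (via fail)
[5] read 'd'  n7⇒n8  ** P0@[5:5],P2@[4:5]
[6] read 'b'  n8⇒n9 (via fail)
[7] read 'b'  n9⇒n16
[8] read 'c'  n16⇒n17
[9] read 'b'  n17⇒n18
[10] read 'c'  n18⇒n19  ** P5@[6:10]
[11] read 'd'  n19⇒n11 (via fail)  ** P0@[11:11],P2@[10:11]
[12] read 'a'  n11⇒n14 (via fail)
[13] read 'a'  n14⇒n15  ** P4@[11:13]
[14] read 'b'  n15⇒n9 (via fail)
[15] read 'd'  n9⇒n1 (via fail)  ** P0@[15:15]
[16] read 'a'  n1⇒n14
[17] read 'd'  n14⇒n3 (via fail)  ** P0@[17:17]
[18] read 'b'  n3⇒n4
[19] read 'd'  n4⇒n5  ** P0@[19:19]
[20] read 'c'  n5⇒n6  ** P1@[16:20],P7@[19:20]
[21] read 'c'  n6⇒n7 (via fail)
[22] read 'c'  n7⇒n7 (via fail)
[23] read 'd'  n7⇒n8  ** P0@[23:23],P2@[22:23]
[24] read 'b'  n8⇒n9 (via fail)
[25] read 'c'  n9⇒n10
[26] read 'd'  n10⇒n11  ** P0@[26:26],P2@[25:26]
[27] read 'b'  n11⇒n12
[28] read 'd'  n12⇒n13  ** P0@[28:28],P3@[24:28]
[29] read 'c'  n13⇒n21 (via fail)  ** P7@[28:29]
[30] read 'a'  n21⇒n20 (via fail)  ** P6@[29:30]
[31] read 'd'  n20⇒n3 (via fail)  ** P0@[31:31]
[32] read 'd'  n3⇒n1 (via fail)  ** P0@[32:32]
[33] read 'c'  n1⇒n21  ** P7@[32:33]
[34] read 'a'  n21⇒n20 (via fail)  ** P6@[33:34]
[35] read 'c'  n20⇒n7 (via fail)
[36] read 'a'  n7⇒n20  ** P6@[35:36]
[37] read 'c'  n20⇒n7 (via fail)
[38] read 'c'  n7⇒n7 (via fail)
[39] read 'd'  n7⇒n8  ** P0@[39:39],P2@[38:39]
[40] read 'd'  n8⇒n1 (via fail)  ** P0@[40:40]
[41] read 'a'  n1⇒n14
[42] read 'a'  n14⇒n15  ** P4@[40:42]
[43] read 'd'  n15⇒n3 (via fail)  ** P0@[43:43]
[44] read 'd'  n3⇒n1 (via fail)  ** P0@[44:44]
[45] read 'a'  n1⇒n14
[46] read 'a'  n14⇒n15  ** P4@[44:46]
[47] read 'b'  n15⇒n9 (via fail)
[48] read 'b'  n9⇒n16
[49] read 'b'  n16⇒n16 (via fail)
[50] read 'a'  n16⇒n2 (via fail)
[51] read 'a'  n2⇒n2 (via fail)
[52] read 'd'  n2⇒n3  ** P0@[52:52]
[53] read 'a'  n3⇒n14 (via fail)
[54] read 'd'  n14⇒n3 (via fail)  ** P0@[54:54]
[55] read 'b'  n3⇒n4
[56] read 'd'  n4⇒n5  ** P0@[56:56]
[57] read 'c'  n5⇒n6  ** P1@[53:57],P7@[56:57]
[58] read 'd'  n6⇒n8 (via fail)  ** P0@[58:58],P2@[57:58]
[59] read 'c'  n8⇒n21 (via fail)  ** P7@[58:59]
[60] read 'c'  n21⇒n7 (via fail)
[61] read 'd'  n7⇒n8  ** P0@[61:61],P2@[60:61]
[62] read 'b'  n8⇒n9 (via fail)
[63] read 'd'  n9⇒n1 (via fail)  ** P0@[63:63]
[64] read 'd'  n1⇒n1 (via fail)  ** P0@[64:64]
[65] read 'a'  n1⇒n14
[66] read 'b'  n14⇒n9 (via fail)
[67] read 'b'  n9⇒n16
[68] read 'c'  n16⇒n17
[69] read 'b'  n17⇒n18
[70] read 'c'  n18⇒n19  ** P5@[66:70]
[71] read 'd'  n19⇒n11 (via fail)  ** P0@[71:71],P2@[70:71]
[72] read 'a'  n11⇒n14 (via fail)
[73] read 'd'  n14⇒n3 (via fail)  ** P0@[73:73]
[74] read 'a'  n3⇒n14 (via fail)

Result: [[3,6],[5,0],[5,2],[10,5],[11,0],[11,2],[13,4],[15,0],[17,0],[19,0],[20,1],[20,7],[23,0],[23,2],[26,0],[26,2],[28,0],[28,3],[29,7],[30,6],[31,0],[32,0],[33,7],[34,6],[36,6],[39,0],[39,2],[40,0],[42,4],[43,0],[44,0],[46,4],[52,0],[54,0],[56,0],[57,1],[57,7],[58,0],[58,2],[59,7],[61,0],[61,2],[63,0],[64,0],[70,5],[71,0],[71,2],[73,0]]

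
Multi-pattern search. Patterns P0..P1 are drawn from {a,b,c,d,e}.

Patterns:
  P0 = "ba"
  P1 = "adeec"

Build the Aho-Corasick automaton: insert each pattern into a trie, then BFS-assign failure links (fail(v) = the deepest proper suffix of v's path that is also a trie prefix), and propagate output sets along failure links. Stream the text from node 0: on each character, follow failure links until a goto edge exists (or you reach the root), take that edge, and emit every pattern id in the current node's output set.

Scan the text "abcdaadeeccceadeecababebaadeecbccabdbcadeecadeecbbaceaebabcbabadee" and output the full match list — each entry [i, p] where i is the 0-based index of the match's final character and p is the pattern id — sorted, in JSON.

Construct AC machine:
Trie (insert patterns):
  n0 'ε': a→3 b→1
  n1 'b': a→2
  n2 'ba': ·  ←P0
  n3 'a': d→4
  n4 'ad': e→5
  n5 'ade': e→6
  n6 'adee': c→7
  n7 'adeec': ·  ←P1

BFS fail/out derivation:
  fail(1) 'b': from fail(0)=0 chase 'b': 0 ⇒ 0;  out=∅∪out(0)=∅
  fail(3) 'a': from fail(0)=0 chase 'a': 0 ⇒ 0;  out=∅∪out(0)=∅
  fail(2) 'ba': from fail(1)=0 chase 'a': 0 ⇒ 3;  out={0}∪out(3)={0}
  fail(4) 'ad': from fail(3)=0 chase 'd': 0 ⇒ 0;  out=∅∪out(0)=∅
  fail(5) 'ade': from fail(4)=0 chase 'e': 0 ⇒ 0;  out=∅∪out(0)=∅
  fail(6) 'adee': from fail(5)=0 chase 'e': 0 ⇒ 0;  out=∅∪out(0)=∅
  fail(7) 'adeec': from fail(6)=0 chase 'c': 0 ⇒ 0;  out={1}∪out(0)={1}

Text stream:
i=0 'a': node 0→3
i=1 'b': node 3→1 (fail-walked)
i=2 'c': node 1→0 (fail-walked)
i=3 'd': node 0→0
i=4 'a': node 0→3
i=5 'a': node 3→3 (fail-walked)
i=6 'd': node 3→4
i=7 'e': node 4→5
i=8 'e': node 5→6
i=9 'c': node 6→7  emit P1@[5:9]
i=10 'c': node 7→0 (fail-walked)
i=11 'c': node 0→0
i=12 'e': node 0→0
i=13 'a': node 0→3
i=14 'd': node 3→4
i=15 'e': node 4→5
i=16 'e': node 5→6
i=17 'c': node 6→7  emit P1@[13:17]
i=18 'a': node 7→3 (fail-walked)
i=19 'b': node 3→1 (fail-walked)
i=20 'a': node 1→2  emit P0@[19:20]
i=21 'b': node 2→1 (fail-walked)
i=22 'e': node 1→0 (fail-walked)
i=23 'b': node 0→1
i=24 'a': node 1→2  emit P0@[23:24]
i=25 'a': node 2→3 (fail-walked)
i=26 'd': node 3→4
i=27 'e': node 4→5
i=28 'e': node 5→6
i=29 'c': node 6→7  emit P1@[25:29]
i=30 'b': node 7→1 (fail-walked)
i=31 'c': node 1→0 (fail-walked)
i=32 'c': node 0→0
i=33 'a': node 0→3
i=34 'b': node 3→1 (fail-walked)
i=35 'd': node 1→0 (fail-walked)
i=36 'b': node 0→1
i=37 'c': node 1→0 (fail-walked)
i=38 'a': node 0→3
i=39 'd': node 3→4
i=40 'e': node 4→5
i=41 'e': node 5→6
i=42 'c': node 6→7  emit P1@[38:42]
i=43 'a': node 7→3 (fail-walked)
i=44 'd': node 3→4
i=45 'e': node 4→5
i=46 'e': node 5→6
i=47 'c': node 6→7  emit P1@[43:47]
i=48 'b': node 7→1 (fail-walked)
i=49 'b': node 1→1 (fail-walked)
i=50 'a': node 1→2  emit P0@[49:50]
i=51 'c': node 2→0 (fail-walked)
i=52 'e': node 0→0
i=53 'a': node 0→3
i=54 'e': node 3→0 (fail-walked)
i=55 'b': node 0→1
i=56 'a': node 1→2  emit P0@[55:56]
i=57 'b': node 2→1 (fail-walked)
i=58 'c': node 1→0 (fail-walked)
i=59 'b': node 0→1
i=60 'a': node 1→2  emit P0@[59:60]
i=61 'b': node 2→1 (fail-walked)
i=62 'a': node 1→2  emit P0@[61:62]
i=63 'd': node 2→4 (fail-walked)
i=64 'e': node 4→5
i=65 'e': node 5→6

All matches (sorted): [[9,1],[17,1],[20,0],[24,0],[29,1],[42,1],[47,1],[50,0],[56,0],[60,0],[62,0]]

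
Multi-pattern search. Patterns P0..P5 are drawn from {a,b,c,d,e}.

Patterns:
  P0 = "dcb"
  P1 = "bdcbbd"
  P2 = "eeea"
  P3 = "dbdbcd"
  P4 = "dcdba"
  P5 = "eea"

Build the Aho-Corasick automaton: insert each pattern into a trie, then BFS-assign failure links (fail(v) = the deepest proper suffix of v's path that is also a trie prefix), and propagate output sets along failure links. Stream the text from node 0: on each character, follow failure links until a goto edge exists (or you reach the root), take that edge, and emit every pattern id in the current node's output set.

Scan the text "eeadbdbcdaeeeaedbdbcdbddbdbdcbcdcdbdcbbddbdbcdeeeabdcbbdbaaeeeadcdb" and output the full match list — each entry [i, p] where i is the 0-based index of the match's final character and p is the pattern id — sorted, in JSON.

Build automaton:
Trie nodes:
  0='ε' goto b→4 d→1 e→10
  1='d' goto b→14 c→2
  2='dc' goto b→3 d→19
  3='dcb' goto ·  [P0 ends]
  4='b' goto d→5
  5='bd' goto c→6
  6='bdc' goto b→7
  7='bdcb' goto b→8
  8='bdcbb' goto d→9
  9='bdcbbd' goto ·  [P1 ends]
  10='e' goto e→11
  11='ee' goto a→22 e→12
  12='eee' goto a→13
  13='eeea' goto ·  [P2 ends]
  14='db' goto d→15
  15='dbd' goto b→16
  16='dbdb' goto c→17
  17='dbdbc' goto d→18
  18='dbdbcd' goto ·  [P3 ends]
  19='dcd' goto b→20
  20='dcdb' goto a→21
  21='dcdba' goto ·  [P4 ends]
  22='eea' goto ·  [P5 ends]

BFS fail/out derivation:
  fail(1) 'd': from fail(0)=0 chase 'd': 0 ⇒ 0;  out=∅∪out(0)=∅
  fail(4) 'b': from fail(0)=0 chase 'b': 0 ⇒ 0;  out=∅∪out(0)=∅
  fail(10) 'e': from fail(0)=0 chase 'e': 0 ⇒ 0;  out=∅∪out(0)=∅
  fail(2) 'dc': from fail(1)=0 chase 'c': 0 ⇒ 0;  out=∅∪out(0)=∅
  fail(5) 'bd': from fail(4)=0 chase 'd': 0 ⇒ 1;  out=∅∪out(1)=∅
  fail(11) 'ee': from fail(10)=0 chase 'e': 0 ⇒ 10;  out=∅∪out(10)=∅
  fail(14) 'db': from fail(1)=0 chase 'b': 0 ⇒ 4;  out=∅∪out(4)=∅
  fail(3) 'dcb': from fail(2)=0 chase 'b': 0 ⇒ 4;  out={0}∪out(4)={0}
  fail(6) 'bdc': from fail(5)=1 chase 'c': 1 ⇒ 2;  out=∅∪out(2)=∅
  fail(12) 'eee': from fail(11)=10 chase 'e': 10 ⇒ 11;  out=∅∪out(11)=∅
  fail(15) 'dbd': from fail(14)=4 chase 'd': 4 ⇒ 5;  out=∅∪out(5)=∅
  fail(19) 'dcd': from fail(2)=0 chase 'd': 0 ⇒ 1;  out=∅∪out(1)=∅
  fail(22) 'eea': from fail(11)=10 chase 'a': 10→0 ⇒ 0;  out={5}∪out(0)={5}
  fail(7) 'bdcb': from fail(6)=2 chase 'b': 2 ⇒ 3;  out=∅∪out(3)={0}
  fail(13) 'eeea': from fail(12)=11 chase 'a': 11 ⇒ 22;  out={2}∪out(22)={2,5}
  fail(16) 'dbdb': from fail(15)=5 chase 'b': 5→1 ⇒ 14;  out=∅∪out(14)=∅
  fail(20) 'dcdb': from fail(19)=1 chase 'b': 1 ⇒ 14;  out=∅∪out(14)=∅
  fail(8) 'bdcbb': from fail(7)=3 chase 'b': 3→4→0 ⇒ 4;  out=∅∪out(4)=∅
  fail(17) 'dbdbc': from fail(16)=14 chase 'c': 14→4→0 ⇒ 0;  out=∅∪out(0)=∅
  fail(21) 'dcdba': from fail(20)=14 chase 'a': 14→4→0 ⇒ 0;  out={4}∪out(0)={4}
  fail(9) 'bdcbbd': from fail(8)=4 chase 'd': 4 ⇒ 5;  out={1}∪out(5)={1}
  fail(18) 'dbdbcd': from fail(17)=0 chase 'd': 0 ⇒ 1;  out={3}∪out(1)={3}

Text stream:
[0] read 'e'  n0⇒n10
[1] read 'e'  n10⇒n11
[2] read 'a'  n11⇒n22  ** P5@[0:2]
[3] read 'd'  n22⇒n1 ·f
[4] read 'b'  n1⇒n14
[5] read 'd'  n14⇒n15
[6] read 'b'  n15⇒n16
[7] read 'c'  n16⇒n17
[8] read 'd'  n17⇒n18  ** P3@[3:8]
[9] read 'a'  n18⇒n0 ·f
[10] read 'e'  n0⇒n10
[11] read 'e'  n10⇒n11
[12] read 'e'  n11⇒n12
[13] read 'a'  n12⇒n13  ** P2@[10:13],P5@[11:13]
[14] read 'e'  n13⇒n10 ·f
[15] read 'd'  n10⇒n1 ·f
[16] read 'b'  n1⇒n14
[17] read 'd'  n14⇒n15
[18] read 'b'  n15⇒n16
[19] read 'c'  n16⇒n17
[20] read 'd'  n17⇒n18  ** P3@[15:20]
[21] read 'b'  n18⇒n14 ·f
[22] read 'd'  n14⇒n15
[23] read 'd'  n15⇒n1 ·f
[24] read 'b'  n1⇒n14
[25] read 'd'  n14⇒n15
[26] read 'b'  n15⇒n16
[27] read 'd'  n16⇒n15 ·f
[28] read 'c'  n15⇒n6 ·f
[29] read 'b'  n6⇒n7  ** P0@[27:29]
[30] read 'c'  n7⇒n0 ·f
[31] read 'd'  n0⇒n1
[32] read 'c'  n1⇒n2
[33] read 'd'  n2⇒n19
[34] read 'b'  n19⇒n20
[35] read 'd'  n20⇒n15 ·f
[36] read 'c'  n15⇒n6 ·f
[37] read 'b'  n6⇒n7  ** P0@[35:37]
[38] read 'b'  n7⇒n8
[39] read 'd'  n8⇒n9  ** P1@[34:39]
[40] read 'd'  n9⇒n1 ·f
[41] read 'b'  n1⇒n14
[42] read 'd'  n14⇒n15
[43] read 'b'  n15⇒n16
[44] read 'c'  n16⇒n17
[45] read 'd'  n17⇒n18  ** P3@[40:45]
[46] read 'e'  n18⇒n10 ·f
[47] read 'e'  n10⇒n11
[48] read 'e'  n11⇒n12
[49] read 'a'  n12⇒n13  ** P2@[46:49],P5@[47:49]
[50] read 'b'  n13⇒n4 ·f
[51] read 'd'  n4⇒n5
[52] read 'c'  n5⇒n6
[53] read 'b'  n6⇒n7  ** P0@[51:53]
[54] read 'b'  n7⇒n8
[55] read 'd'  n8⇒n9  ** P1@[50:55]
[56] read 'b'  n9⇒n14 ·f
[57] read 'a'  n14⇒n0 ·f
[58] read 'a'  n0⇒n0
[59] read 'e'  n0⇒n10
[60] read 'e'  n10⇒n11
[61] read 'e'  n11⇒n12
[62] read 'a'  n12⇒n13  ** P2@[59:62],P5@[60:62]
[63] read 'd'  n13⇒n1 ·f
[64] read 'c'  n1⇒n2
[65] read 'd'  n2⇒n19
[66] read 'b'  n19⇒n20

Matches: [[2,5],[8,3],[13,2],[13,5],[20,3],[29,0],[37,0],[39,1],[45,3],[49,2],[49,5],[53,0],[55,1],[62,2],[62,5]]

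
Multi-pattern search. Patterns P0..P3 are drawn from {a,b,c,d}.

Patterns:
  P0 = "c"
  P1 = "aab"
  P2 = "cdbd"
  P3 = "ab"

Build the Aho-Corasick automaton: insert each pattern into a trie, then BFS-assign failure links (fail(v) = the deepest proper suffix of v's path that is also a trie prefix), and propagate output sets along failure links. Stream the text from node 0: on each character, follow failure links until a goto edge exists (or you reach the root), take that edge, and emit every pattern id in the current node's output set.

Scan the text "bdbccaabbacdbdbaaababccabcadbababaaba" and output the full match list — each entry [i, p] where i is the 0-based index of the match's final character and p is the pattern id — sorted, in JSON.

Construct AC machine:
Trie (insert patterns):
  0='ε' goto a→2 c→1
  1='c' goto d→5  ←P0
  2='a' goto a→3 b→8
  3='aa' goto b→4
  4='aab' goto ·  ←P1
  5='cd' goto b→6
  6='cdb' goto d→7
  7='cdbd' goto ·  ←P2
  8='ab' goto ·  ←P3

BFS fail/out derivation:
  fail(1) 'c': from fail(0)=0 chase 'c': 0 ⇒ 0;  out={0}∪out(0)={0}
  fail(2) 'a': from fail(0)=0 chase 'a': 0 ⇒ 0;  out=∅∪out(0)=∅
  fail(3) 'aa': from fail(2)=0 chase 'a': 0 ⇒ 2;  out=∅∪out(2)=∅
  fail(5) 'cd': from fail(1)=0 chase 'd': 0 ⇒ 0;  out=∅∪out(0)=∅
  fail(8) 'ab': from fail(2)=0 chase 'b': 0 ⇒ 0;  out={3}∪out(0)={3}
  fail(4) 'aab': from fail(3)=2 chase 'b': 2 ⇒ 8;  out={1}∪out(8)={1,3}
  fail(6) 'cdb': from fail(5)=0 chase 'b': 0 ⇒ 0;  out=∅∪out(0)=∅
  fail(7) 'cdbd': from fail(6)=0 chase 'd': 0 ⇒ 0;  out={2}∪out(0)={2}

Text stream:
i=0 'b': node 0→0
i=1 'd': node 0→0
i=2 'b': node 0→0
i=3 'c': node 0→1  ** P0@[3:3]
i=4 'c': node 1→1 (fail-walked)  ** P0@[4:4]
i=5 'a': node 1→2 (fail-walked)
i=6 'a': node 2→3
i=7 'b': node 3→4  ** P1@[5:7],P3@[6:7]
i=8 'b': node 4→0 (fail-walked)
i=9 'a': node 0→2
i=10 'c': node 2→1 (fail-walked)  ** P0@[10:10]
i=11 'd': node 1→5
i=12 'b': node 5→6
i=13 'd': node 6→7  ** P2@[10:13]
i=14 'b': node 7→0 (fail-walked)
i=15 'a': node 0→2
i=16 'a': node 2→3
i=17 'a': node 3→3 (fail-walked)
i=18 'b': node 3→4  ** P1@[16:18],P3@[17:18]
i=19 'a': node 4→2 (fail-walked)
i=20 'b': node 2→8  ** P3@[19:20]
i=21 'c': node 8→1 (fail-walked)  ** P0@[21:21]
i=22 'c': node 1→1 (fail-walked)  ** P0@[22:22]
i=23 'a': node 1→2 (fail-walked)
i=24 'b': node 2→8  ** P3@[23:24]
i=25 'c': node 8→1 (fail-walked)  ** P0@[25:25]
i=26 'a': node 1→2 (fail-walked)
i=27 'd': node 2→0 (fail-walked)
i=28 'b': node 0→0
i=29 'a': node 0→2
i=30 'b': node 2→8  ** P3@[29:30]
i=31 'a': node 8→2 (fail-walked)
i=32 'b': node 2→8  ** P3@[31:32]
i=33 'a': node 8→2 (fail-walked)
i=34 'a': node 2→3
i=35 'b': node 3→4  ** P1@[33:35],P3@[34:35]
i=36 'a': node 4→2 (fail-walked)

All matches (sorted): [[3,0],[4,0],[7,1],[7,3],[10,0],[13,2],[18,1],[18,3],[20,3],[21,0],[22,0],[24,3],[25,0],[30,3],[32,3],[35,1],[35,3]]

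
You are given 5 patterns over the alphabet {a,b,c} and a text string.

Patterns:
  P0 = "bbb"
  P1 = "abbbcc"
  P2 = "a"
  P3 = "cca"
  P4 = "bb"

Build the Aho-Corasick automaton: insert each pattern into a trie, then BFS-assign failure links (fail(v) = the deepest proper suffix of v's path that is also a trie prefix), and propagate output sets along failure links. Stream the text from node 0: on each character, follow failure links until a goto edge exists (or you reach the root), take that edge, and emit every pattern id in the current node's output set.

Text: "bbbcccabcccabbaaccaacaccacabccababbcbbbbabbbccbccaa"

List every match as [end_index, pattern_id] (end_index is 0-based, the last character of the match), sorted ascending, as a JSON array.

Construct AC machine:
Trie nodes:
  n0 'ε': a→4 b→1 c→10
  n1 'b': b→2
  n2 'bb': b→3  [P4 ends]
  n3 'bbb': ·  [P0 ends]
  n4 'a': b→5  [P2 ends]
  n5 'ab': b→6
  n6 'abb': b→7
  n7 'abbb': c→8
  n8 'abbbc': c→9
  n9 'abbbcc': ·  [P1 ends]
  n10 'c': c→11
  n11 'cc': a→12
  n12 'cca': ·  [P3 ends]

BFS fail/out derivation:
  n1('b'): parent n0 fail=0; on 'b' 0 → fail=0;  out ∅∪∅=∅
  n4('a'): parent n0 fail=0; on 'a' 0 → fail=0;  out {2}∪∅={2}
  n10('c'): parent n0 fail=0; on 'c' 0 → fail=0;  out ∅∪∅=∅
  n2('bb'): parent n1 fail=0; on 'b' 0 → fail=1;  out {4}∪∅={4}
  n5('ab'): parent n4 fail=0; on 'b' 0 → fail=1;  out ∅∪∅=∅
  n11('cc'): parent n10 fail=0; on 'c' 0 → fail=10;  out ∅∪∅=∅
  n3('bbb'): parent n2 fail=1; on 'b' 1 → fail=2;  out {0}∪{4}={0,4}
  n6('abb'): parent n5 fail=1; on 'b' 1 → fail=2;  out ∅∪{4}={4}
  n12('cca'): parent n11 fail=10; on 'a' 10→0 → fail=4;  out {3}∪{2}={2,3}
  n7('abbb'): parent n6 fail=2; on 'b' 2 → fail=3;  out ∅∪{0,4}={0,4}
  n8('abbbc'): parent n7 fail=3; on 'c' 3→2→1→0 → fail=10;  out ∅∪∅=∅
  n9('abbbcc'): parent n8 fail=10; on 'c' 10 → fail=11;  out {1}∪∅={1}

Text stream:
[0] read 'b'  n0⇒n1
[1] read 'b'  n1⇒n2  → match P4@[0:1]
[2] read 'b'  n2⇒n3  → match P0@[0:2],P4@[1:2]
[3] read 'c'  n3⇒n10 (via fail)
[4] read 'c'  n10⇒n11
[5] read 'c'  n11⇒n11 (via fail)
[6] read 'a'  n11⇒n12  → match P2@[6:6],P3@[4:6]
[7] read 'b'  n12⇒n5 (via fail)
[8] read 'c'  n5⇒n10 (via fail)
[9] read 'c'  n10⇒n11
[10] read 'c'  n11⇒n11 (via fail)
[11] read 'a'  n11⇒n12  → match P2@[11:11],P3@[9:11]
[12] read 'b'  n12⇒n5 (via fail)
[13] read 'b'  n5⇒n6  → match P4@[12:13]
[14] read 'a'  n6⇒n4 (via fail)  → match P2@[14:14]
[15] read 'a'  n4⇒n4 (via fail)  → match P2@[15:15]
[16] read 'c'  n4⇒n10 (via fail)
[17] read 'c'  n10⇒n11
[18] read 'a'  n11⇒n12  → match P2@[18:18],P3@[16:18]
[19] read 'a'  n12⇒n4 (via fail)  → match P2@[19:19]
[20] read 'c'  n4⇒n10 (via fail)
[21] read 'a'  n10⇒n4 (via fail)  → match P2@[21:21]
[22] read 'c'  n4⇒n10 (via fail)
[23] read 'c'  n10⇒n11
[24] read 'a'  n11⇒n12  → match P2@[24:24],P3@[22:24]
[25] read 'c'  n12⇒n10 (via fail)
[26] read 'a'  n10⇒n4 (via fail)  → match P2@[26:26]
[27] read 'b'  n4⇒n5
[28] read 'c'  n5⇒n10 (via fail)
[29] read 'c'  n10⇒n11
[30] read 'a'  n11⇒n12  → match P2@[30:30],P3@[28:30]
[31] read 'b'  n12⇒n5 (via fail)
[32] read 'a'  n5⇒n4 (via fail)  → match P2@[32:32]
[33] read 'b'  n4⇒n5
[34] read 'b'  n5⇒n6  → match P4@[33:34]
[35] read 'c'  n6⇒n10 (via fail)
[36] read 'b'  n10⇒n1 (via fail)
[37] read 'b'  n1⇒n2  → match P4@[36:37]
[38] read 'b'  n2⇒n3  → match P0@[36:38],P4@[37:38]
[39] read 'b'  n3⇒n3 (via fail)  → match P0@[37:39],P4@[38:39]
[40] read 'a'  n3⇒n4 (via fail)  → match P2@[40:40]
[41] read 'b'  n4⇒n5
[42] read 'b'  n5⇒n6  → match P4@[41:42]
[43] read 'b'  n6⇒n7  → match P0@[41:43],P4@[42:43]
[44] read 'c'  n7⇒n8
[45] read 'c'  n8⇒n9  → match P1@[40:45]
[46] read 'b'  n9⇒n1 (via fail)
[47] read 'c'  n1⇒n10 (via fail)
[48] read 'c'  n10⇒n11
[49] read 'a'  n11⇒n12  → match P2@[49:49],P3@[47:49]
[50] read 'a'  n12⇒n4 (via fail)  → match P2@[50:50]

Matches: [[1,4],[2,0],[2,4],[6,2],[6,3],[11,2],[11,3],[13,4],[14,2],[15,2],[18,2],[18,3],[19,2],[21,2],[24,2],[24,3],[26,2],[30,2],[30,3],[32,2],[34,4],[37,4],[38,0],[38,4],[39,0],[39,4],[40,2],[42,4],[43,0],[43,4],[45,1],[49,2],[49,3],[50,2]]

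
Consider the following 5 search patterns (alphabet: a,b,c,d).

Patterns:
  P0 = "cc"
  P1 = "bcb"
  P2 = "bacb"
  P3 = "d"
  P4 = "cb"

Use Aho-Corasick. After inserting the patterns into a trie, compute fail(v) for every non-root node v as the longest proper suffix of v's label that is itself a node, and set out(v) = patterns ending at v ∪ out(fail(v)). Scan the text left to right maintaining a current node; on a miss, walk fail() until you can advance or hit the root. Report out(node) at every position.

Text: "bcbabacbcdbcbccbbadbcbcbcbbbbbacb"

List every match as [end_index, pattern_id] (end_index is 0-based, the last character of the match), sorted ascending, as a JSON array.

Build automaton:
Trie (insert patterns):
  0='ε' goto b→3 c→1 d→9
  1='c' goto b→10 c→2
  2='cc' goto ·  ←P0
  3='b' goto a→6 c→4
  4='bc' goto b→5
  5='bcb' goto ·  ←P1
  6='ba' goto c→7
  7='bac' goto b→8
  8='bacb' goto ·  ←P2
  9='d' goto ·  ←P3
  10='cb' goto ·  ←P4

Failure links (BFS by depth):
  n1('c'): parent n0 fail=0; on 'c' 0 → fail=0;  out ∅∪∅=∅
  n3('b'): parent n0 fail=0; on 'b' 0 → fail=0;  out ∅∪∅=∅
  n9('d'): parent n0 fail=0; on 'd' 0 → fail=0;  out {3}∪∅={3}
  n2('cc'): parent n1 fail=0; on 'c' 0 → fail=1;  out {0}∪∅={0}
  n4('bc'): parent n3 fail=0; on 'c' 0 → fail=1;  out ∅∪∅=∅
  n6('ba'): parent n3 fail=0; on 'a' 0 → fail=0;  out ∅∪∅=∅
  n10('cb'): parent n1 fail=0; on 'b' 0 → fail=3;  out {4}∪∅={4}
  n5('bcb'): parent n4 fail=1; on 'b' 1 → fail=10;  out {1}∪{4}={1,4}
  n7('bac'): parent n6 fail=0; on 'c' 0 → fail=1;  out ∅∪∅=∅
  n8('bacb'): parent n7 fail=1; on 'b' 1 → fail=10;  out {2}∪{4}={2,4}

Scan:
[0] read 'b'  n0⇒n3
[1] read 'c'  n3⇒n4
[2] read 'b'  n4⇒n5  ** P1@[0:2],P4@[1:2]
[3] read 'a'  n5⇒n6 (fail-walked)
[4] read 'b'  n6⇒n3 (fail-walked)
[5] read 'a'  n3⇒n6
[6] read 'c'  n6⇒n7
[7] read 'b'  n7⇒n8  ** P2@[4:7],P4@[6:7]
[8] read 'c'  n8⇒n4 (fail-walked)
[9] read 'd'  n4⇒n9 (fail-walked)  ** P3@[9:9]
[10] read 'b'  n9⇒n3 (fail-walked)
[11] read 'c'  n3⇒n4
[12] read 'b'  n4⇒n5  ** P1@[10:12],P4@[11:12]
[13] read 'c'  n5⇒n4 (fail-walked)
[14] read 'c'  n4⇒n2 (fail-walked)  ** P0@[13:14]
[15] read 'b'  n2⇒n10 (fail-walked)  ** P4@[14:15]
[16] read 'b'  n10⇒n3 (fail-walked)
[17] read 'a'  n3⇒n6
[18] read 'd'  n6⇒n9 (fail-walked)  ** P3@[18:18]
[19] read 'b'  n9⇒n3 (fail-walked)
[20] read 'c'  n3⇒n4
[21] read 'b'  n4⇒n5  ** P1@[19:21],P4@[20:21]
[22] read 'c'  n5⇒n4 (fail-walked)
[23] read 'b'  n4⇒n5  ** P1@[21:23],P4@[22:23]
[24] read 'c'  n5⇒n4 (fail-walked)
[25] read 'b'  n4⇒n5  ** P1@[23:25],P4@[24:25]
[26] read 'b'  n5⇒n3 (fail-walked)
[27] read 'b'  n3⇒n3 (fail-walked)
[28] read 'b'  n3⇒n3 (fail-walked)
[29] read 'b'  n3⇒n3 (fail-walked)
[30] read 'a'  n3⇒n6
[31] read 'c'  n6⇒n7
[32] read 'b'  n7⇒n8  ** P2@[29:32],P4@[31:32]

Matches: [[2,1],[2,4],[7,2],[7,4],[9,3],[12,1],[12,4],[14,0],[15,4],[18,3],[21,1],[21,4],[23,1],[23,4],[25,1],[25,4],[32,2],[32,4]]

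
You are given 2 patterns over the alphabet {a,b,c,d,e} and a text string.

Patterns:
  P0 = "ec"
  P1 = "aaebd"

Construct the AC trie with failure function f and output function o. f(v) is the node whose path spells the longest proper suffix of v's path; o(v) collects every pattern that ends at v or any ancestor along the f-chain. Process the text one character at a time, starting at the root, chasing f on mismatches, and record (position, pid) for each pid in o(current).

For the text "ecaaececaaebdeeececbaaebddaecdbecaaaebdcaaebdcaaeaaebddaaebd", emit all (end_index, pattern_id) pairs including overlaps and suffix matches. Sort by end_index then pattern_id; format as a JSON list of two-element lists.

Build automaton:
Trie nodes:
  0='ε' goto a→3 e→1
  1='e' goto c→2
  2='ec' goto ·  ←P0
  3='a' goto a→4
  4='aa' goto e→5
  5='aae' goto b→6
  6='aaeb' goto d→7
  7='aaebd' goto ·  ←P1

BFS fail/out derivation:
  fail(1) 'e': from fail(0)=0 chase 'e': 0 ⇒ 0;  out=∅∪out(0)=∅
  fail(3) 'a': from fail(0)=0 chase 'a': 0 ⇒ 0;  out=∅∪out(0)=∅
  fail(2) 'ec': from fail(1)=0 chase 'c': 0 ⇒ 0;  out={0}∪out(0)={0}
  fail(4) 'aa': from fail(3)=0 chase 'a': 0 ⇒ 3;  out=∅∪out(3)=∅
  fail(5) 'aae': from fail(4)=3 chase 'e': 3→0 ⇒ 1;  out=∅∪out(1)=∅
  fail(6) 'aaeb': from fail(5)=1 chase 'b': 1→0 ⇒ 0;  out=∅∪out(0)=∅
  fail(7) 'aaebd': from fail(6)=0 chase 'd': 0 ⇒ 0;  out={1}∪out(0)={1}

Run:
pos 0 'e': at 1
pos 1 'c': at 2  ** P0@[0:1]
pos 2 'a': at 3 (fail-walked)
pos 3 'a': at 4
pos 4 'e': at 5
pos 5 'c': at 2 (fail-walked)  ** P0@[4:5]
pos 6 'e': at 1 (fail-walked)
pos 7 'c': at 2  ** P0@[6:7]
pos 8 'a': at 3 (fail-walked)
pos 9 'a': at 4
pos 10 'e': at 5
pos 11 'b': at 6
pos 12 'd': at 7  ** P1@[8:12]
pos 13 'e': at 1 (fail-walked)
pos 14 'e': at 1 (fail-walked)
pos 15 'e': at 1 (fail-walked)
pos 16 'c': at 2  ** P0@[15:16]
pos 17 'e': at 1 (fail-walked)
pos 18 'c': at 2  ** P0@[17:18]
pos 19 'b': at 0 (fail-walked)
pos 20 'a': at 3
pos 21 'a': at 4
pos 22 'e': at 5
pos 23 'b': at 6
pos 24 'd': at 7  ** P1@[20:24]
pos 25 'd': at 0 (fail-walked)
pos 26 'a': at 3
pos 27 'e': at 1 (fail-walked)
pos 28 'c': at 2  ** P0@[27:28]
pos 29 'd': at 0 (fail-walked)
pos 30 'b': at 0
pos 31 'e': at 1
pos 32 'c': at 2  ** P0@[31:32]
pos 33 'a': at 3 (fail-walked)
pos 34 'a': at 4
pos 35 'a': at 4 (fail-walked)
pos 36 'e': at 5
pos 37 'b': at 6
pos 38 'd': at 7  ** P1@[34:38]
pos 39 'c': at 0 (fail-walked)
pos 40 'a': at 3
pos 41 'a': at 4
pos 42 'e': at 5
pos 43 'b': at 6
pos 44 'd': at 7  ** P1@[40:44]
pos 45 'c': at 0 (fail-walked)
pos 46 'a': at 3
pos 47 'a': at 4
pos 48 'e': at 5
pos 49 'a': at 3 (fail-walked)
pos 50 'a': at 4
pos 51 'e': at 5
pos 52 'b': at 6
pos 53 'd': at 7  ** P1@[49:53]
pos 54 'd': at 0 (fail-walked)
pos 55 'a': at 3
pos 56 'a': at 4
pos 57 'e': at 5
pos 58 'b': at 6
pos 59 'd': at 7  ** P1@[55:59]

All matches (sorted): [[1,0],[5,0],[7,0],[12,1],[16,0],[18,0],[24,1],[28,0],[32,0],[38,1],[44,1],[53,1],[59,1]]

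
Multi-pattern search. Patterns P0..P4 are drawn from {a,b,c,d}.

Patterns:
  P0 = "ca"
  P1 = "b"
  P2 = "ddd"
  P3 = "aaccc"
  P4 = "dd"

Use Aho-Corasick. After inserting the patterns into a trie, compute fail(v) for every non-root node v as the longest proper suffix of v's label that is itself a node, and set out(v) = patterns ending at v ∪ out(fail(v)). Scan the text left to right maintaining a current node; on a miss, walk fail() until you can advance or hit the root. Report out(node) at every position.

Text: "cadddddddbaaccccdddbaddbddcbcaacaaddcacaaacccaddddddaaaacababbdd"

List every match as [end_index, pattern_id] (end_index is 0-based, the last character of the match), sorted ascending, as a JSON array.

Build automaton:
Trie nodes:
  0='ε' goto a→7 b→3 c→1 d→4
  1='c' goto a→2
  2='ca' goto ·  ←P0
  3='b' goto ·  ←P1
  4='d' goto d→5
  5='dd' goto d→6  ←P4
  6='ddd' goto ·  ←P2
  7='a' goto a→8
  8='aa' goto c→9
  9='aac' goto c→10
  10='aacc' goto c→11
  11='aaccc' goto ·  ←P3

BFS fail/out derivation:
  fail(1) 'c': from fail(0)=0 chase 'c': 0 ⇒ 0;  out=∅∪out(0)=∅
  fail(3) 'b': from fail(0)=0 chase 'b': 0 ⇒ 0;  out={1}∪out(0)={1}
  fail(4) 'd': from fail(0)=0 chase 'd': 0 ⇒ 0;  out=∅∪out(0)=∅
  fail(7) 'a': from fail(0)=0 chase 'a': 0 ⇒ 0;  out=∅∪out(0)=∅
  fail(2) 'ca': from fail(1)=0 chase 'a': 0 ⇒ 7;  out={0}∪out(7)={0}
  fail(5) 'dd': from fail(4)=0 chase 'd': 0 ⇒ 4;  out={4}∪out(4)={4}
  fail(8) 'aa': from fail(7)=0 chase 'a': 0 ⇒ 7;  out=∅∪out(7)=∅
  fail(6) 'ddd': from fail(5)=4 chase 'd': 4 ⇒ 5;  out={2}∪out(5)={2,4}
  fail(9) 'aac': from fail(8)=7 chase 'c': 7→0 ⇒ 1;  out=∅∪out(1)=∅
  fail(10) 'aacc': from fail(9)=1 chase 'c': 1→0 ⇒ 1;  out=∅∪out(1)=∅
  fail(11) 'aaccc': from fail(10)=1 chase 'c': 1→0 ⇒ 1;  out={3}∪out(1)={3}

Run:
[0] read 'c'  n0⇒n1
[1] read 'a'  n1⇒n2  → match P0@[0:1]
[2] read 'd'  n2⇒n4 ·f
[3] read 'd'  n4⇒n5  → match P4@[2:3]
[4] read 'd'  n5⇒n6  → match P2@[2:4],P4@[3:4]
[5] read 'd'  n6⇒n6 ·f  → match P2@[3:5],P4@[4:5]
[6] read 'd'  n6⇒n6 ·f  → match P2@[4:6],P4@[5:6]
[7] read 'd'  n6⇒n6 ·f  → match P2@[5:7],P4@[6:7]
[8] read 'd'  n6⇒n6 ·f  → match P2@[6:8],P4@[7:8]
[9] read 'b'  n6⇒n3 ·f  → match P1@[9:9]
[10] read 'a'  n3⇒n7 ·f
[11] read 'a'  n7⇒n8
[12] read 'c'  n8⇒n9
[13] read 'c'  n9⇒n10
[14] read 'c'  n10⇒n11  → match P3@[10:14]
[15] read 'c'  n11⇒n1 ·f
[16] read 'd'  n1⇒n4 ·f
[17] read 'd'  n4⇒n5  → match P4@[16:17]
[18] read 'd'  n5⇒n6  → match P2@[16:18],P4@[17:18]
[19] read 'b'  n6⇒n3 ·f  → match P1@[19:19]
[20] read 'a'  n3⇒n7 ·f
[21] read 'd'  n7⇒n4 ·f
[22] read 'd'  n4⇒n5  → match P4@[21:22]
[23] read 'b'  n5⇒n3 ·f  → match P1@[23:23]
[24] read 'd'  n3⇒n4 ·f
[25] read 'd'  n4⇒n5  → match P4@[24:25]
[26] read 'c'  n5⇒n1 ·f
[27] read 'b'  n1⇒n3 ·f  → match P1@[27:27]
[28] read 'c'  n3⇒n1 ·f
[29] read 'a'  n1⇒n2  → match P0@[28:29]
[30] read 'a'  n2⇒n8 ·f
[31] read 'c'  n8⇒n9
[32] read 'a'  n9⇒n2 ·f  → match P0@[31:32]
[33] read 'a'  n2⇒n8 ·f
[34] read 'd'  n8⇒n4 ·f
[35] read 'd'  n4⇒n5  → match P4@[34:35]
[36] read 'c'  n5⇒n1 ·f
[37] read 'a'  n1⇒n2  → match P0@[36:37]
[38] read 'c'  n2⇒n1 ·f
[39] read 'a'  n1⇒n2  → match P0@[38:39]
[40] read 'a'  n2⇒n8 ·f
[41] read 'a'  n8⇒n8 ·f
[42] read 'c'  n8⇒n9
[43] read 'c'  n9⇒n10
[44] read 'c'  n10⇒n11  → match P3@[40:44]
[45] read 'a'  n11⇒n2 ·f  → match P0@[44:45]
[46] read 'd'  n2⇒n4 ·f
[47] read 'd'  n4⇒n5  → match P4@[46:47]
[48] read 'd'  n5⇒n6  → match P2@[46:48],P4@[47:48]
[49] read 'd'  n6⇒n6 ·f  → match P2@[47:49],P4@[48:49]
[50] read 'd'  n6⇒n6 ·f  → match P2@[48:50],P4@[49:50]
[51] read 'd'  n6⇒n6 ·f  → match P2@[49:51],P4@[50:51]
[52] read 'a'  n6⇒n7 ·f
[53] read 'a'  n7⇒n8
[54] read 'a'  n8⇒n8 ·f
[55] read 'a'  n8⇒n8 ·f
[56] read 'c'  n8⇒n9
[57] read 'a'  n9⇒n2 ·f  → match P0@[56:57]
[58] read 'b'  n2⇒n3 ·f  → match P1@[58:58]
[59] read 'a'  n3⇒n7 ·f
[60] read 'b'  n7⇒n3 ·f  → match P1@[60:60]
[61] read 'b'  n3⇒n3 ·f  → match P1@[61:61]
[62] read 'd'  n3⇒n4 ·f
[63] read 'd'  n4⇒n5  → match P4@[62:63]

Matches: [[1,0],[3,4],[4,2],[4,4],[5,2],[5,4],[6,2],[6,4],[7,2],[7,4],[8,2],[8,4],[9,1],[14,3],[17,4],[18,2],[18,4],[19,1],[22,4],[23,1],[25,4],[27,1],[29,0],[32,0],[35,4],[37,0],[39,0],[44,3],[45,0],[47,4],[48,2],[48,4],[49,2],[49,4],[50,2],[50,4],[51,2],[51,4],[57,0],[58,1],[60,1],[61,1],[63,4]]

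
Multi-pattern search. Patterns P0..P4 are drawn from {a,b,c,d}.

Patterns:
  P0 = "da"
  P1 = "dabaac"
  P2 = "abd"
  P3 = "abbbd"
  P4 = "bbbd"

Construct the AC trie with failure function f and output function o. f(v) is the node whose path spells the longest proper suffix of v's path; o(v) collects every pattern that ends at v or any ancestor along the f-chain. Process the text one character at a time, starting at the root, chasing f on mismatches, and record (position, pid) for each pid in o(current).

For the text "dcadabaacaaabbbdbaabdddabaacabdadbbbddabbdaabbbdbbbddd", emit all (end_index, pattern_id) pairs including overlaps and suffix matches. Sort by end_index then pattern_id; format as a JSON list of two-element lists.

Build automaton:
Trie (insert patterns):
  0='ε' goto a→7 b→13 d→1
  1='d' goto a→2
  2='da' goto b→3  [P0 ends]
  3='dab' goto a→4
  4='daba' goto a→5
  5='dabaa' goto c→6
  6='dabaac' goto ·  [P1 ends]
  7='a' goto b→8
  8='ab' goto b→10 d→9
  9='abd' goto ·  [P2 ends]
  10='abb' goto b→11
  11='abbb' goto d→12
  12='abbbd' goto ·  [P3 ends]
  13='b' goto b→14
  14='bb' goto b→15
  15='bbb' goto d→16
  16='bbbd' goto ·  [P4 ends]

Failure links (BFS by depth):
  n1('d'): parent n0 fail=0; on 'd' 0 → fail=0;  out ∅∪∅=∅
  n7('a'): parent n0 fail=0; on 'a' 0 → fail=0;  out ∅∪∅=∅
  n13('b'): parent n0 fail=0; on 'b' 0 → fail=0;  out ∅∪∅=∅
  n2('da'): parent n1 fail=0; on 'a' 0 → fail=7;  out {0}∪∅={0}
  n8('ab'): parent n7 fail=0; on 'b' 0 → fail=13;  out ∅∪∅=∅
  n14('bb'): parent n13 fail=0; on 'b' 0 → fail=13;  out ∅∪∅=∅
  n3('dab'): parent n2 fail=7; on 'b' 7 → fail=8;  out ∅∪∅=∅
  n9('abd'): parent n8 fail=13; on 'd' 13→0 → fail=1;  out {2}∪∅={2}
  n10('abb'): parent n8 fail=13; on 'b' 13 → fail=14;  out ∅∪∅=∅
  n15('bbb'): parent n14 fail=13; on 'b' 13 → fail=14;  out ∅∪∅=∅
  n4('daba'): parent n3 fail=8; on 'a' 8→13→0 → fail=7;  out ∅∪∅=∅
  n11('abbb'): parent n10 fail=14; on 'b' 14 → fail=15;  out ∅∪∅=∅
  n16('bbbd'): parent n15 fail=14; on 'd' 14→13→0 → fail=1;  out {4}∪∅={4}
  n5('dabaa'): parent n4 fail=7; on 'a' 7→0 → fail=7;  out ∅∪∅=∅
  n12('abbbd'): parent n11 fail=15; on 'd' 15 → fail=16;  out {3}∪{4}={3,4}
  n6('dabaac'): parent n5 fail=7; on 'c' 7→0 → fail=0;  out {1}∪∅={1}

Text stream:
pos 0 'd': at 1
pos 1 'c': at 0 ·f
pos 2 'a': at 7
pos 3 'd': at 1 ·f
pos 4 'a': at 2  → match P0@[3:4]
pos 5 'b': at 3
pos 6 'a': at 4
pos 7 'a': at 5
pos 8 'c': at 6  → match P1@[3:8]
pos 9 'a': at 7 ·f
pos 10 'a': at 7 ·f
pos 11 'a': at 7 ·f
pos 12 'b': at 8
pos 13 'b': at 10
pos 14 'b': at 11
pos 15 'd': at 12  → match P3@[11:15],P4@[12:15]
pos 16 'b': at 13 ·f
pos 17 'a': at 7 ·f
pos 18 'a': at 7 ·f
pos 19 'b': at 8
pos 20 'd': at 9  → match P2@[18:20]
pos 21 'd': at 1 ·f
pos 22 'd': at 1 ·f
pos 23 'a': at 2  → match P0@[22:23]
pos 24 'b': at 3
pos 25 'a': at 4
pos 26 'a': at 5
pos 27 'c': at 6  → match P1@[22:27]
pos 28 'a': at 7 ·f
pos 29 'b': at 8
pos 30 'd': at 9  → match P2@[28:30]
pos 31 'a': at 2 ·f  → match P0@[30:31]
pos 32 'd': at 1 ·f
pos 33 'b': at 13 ·f
pos 34 'b': at 14
pos 35 'b': at 15
pos 36 'd': at 16  → match P4@[33:36]
pos 37 'd': at 1 ·f
pos 38 'a': at 2  → match P0@[37:38]
pos 39 'b': at 3
pos 40 'b': at 10 ·f
pos 41 'd': at 1 ·f
pos 42 'a': at 2  → match P0@[41:42]
pos 43 'a': at 7 ·f
pos 44 'b': at 8
pos 45 'b': at 10
pos 46 'b': at 11
pos 47 'd': at 12  → match P3@[43:47],P4@[44:47]
pos 48 'b': at 13 ·f
pos 49 'b': at 14
pos 50 'b': at 15
pos 51 'd': at 16  → match P4@[48:51]
pos 52 'd': at 1 ·f
pos 53 'd': at 1 ·f

Matches: [[4,0],[8,1],[15,3],[15,4],[20,2],[23,0],[27,1],[30,2],[31,0],[36,4],[38,0],[42,0],[47,3],[47,4],[51,4]]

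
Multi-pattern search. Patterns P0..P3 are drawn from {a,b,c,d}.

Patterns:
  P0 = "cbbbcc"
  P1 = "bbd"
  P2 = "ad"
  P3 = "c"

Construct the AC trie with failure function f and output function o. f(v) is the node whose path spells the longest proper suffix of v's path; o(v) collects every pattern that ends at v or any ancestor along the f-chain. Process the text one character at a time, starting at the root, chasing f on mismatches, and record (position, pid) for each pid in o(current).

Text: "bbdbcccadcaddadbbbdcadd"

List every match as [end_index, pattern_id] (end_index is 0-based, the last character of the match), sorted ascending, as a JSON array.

Build automaton:
Trie nodes:
  0='ε' goto a→10 b→7 c→1
  1='c' goto b→2  ←P3
  2='cb' goto b→3
  3='cbb' goto b→4
  4='cbbb' goto c→5
  5='cbbbc' goto c→6
  6='cbbbcc' goto ·  ←P0
  7='b' goto b→8
  8='bb' goto d→9
  9='bbd' goto ·  ←P1
  10='a' goto d→11
  11='ad' goto ·  ←P2

Failure links (BFS by depth):
  fail(1) 'c': from fail(0)=0 chase 'c': 0 ⇒ 0;  out={3}∪out(0)={3}
  fail(7) 'b': from fail(0)=0 chase 'b': 0 ⇒ 0;  out=∅∪out(0)=∅
  fail(10) 'a': from fail(0)=0 chase 'a': 0 ⇒ 0;  out=∅∪out(0)=∅
  fail(2) 'cb': from fail(1)=0 chase 'b': 0 ⇒ 7;  out=∅∪out(7)=∅
  fail(8) 'bb': from fail(7)=0 chase 'b': 0 ⇒ 7;  out=∅∪out(7)=∅
  fail(11) 'ad': from fail(10)=0 chase 'd': 0 ⇒ 0;  out={2}∪out(0)={2}
  fail(3) 'cbb': from fail(2)=7 chase 'b': 7 ⇒ 8;  out=∅∪out(8)=∅
  fail(9) 'bbd': from fail(8)=7 chase 'd': 7→0 ⇒ 0;  out={1}∪out(0)={1}
  fail(4) 'cbbb': from fail(3)=8 chase 'b': 8→7 ⇒ 8;  out=∅∪out(8)=∅
  fail(5) 'cbbbc': from fail(4)=8 chase 'c': 8→7→0 ⇒ 1;  out=∅∪out(1)={3}
  fail(6) 'cbbbcc': from fail(5)=1 chase 'c': 1→0 ⇒ 1;  out={0}∪out(1)={0,3}

Text stream:
i=0 'b': node 0→7
i=1 'b': node 7→8
i=2 'd': node 8→9  ** P1@[0:2]
i=3 'b': node 9→7 (via fail)
i=4 'c': node 7→1 (via fail)  ** P3@[4:4]
i=5 'c': node 1→1 (via fail)  ** P3@[5:5]
i=6 'c': node 1→1 (via fail)  ** P3@[6:6]
i=7 'a': node 1→10 (via fail)
i=8 'd': node 10→11  ** P2@[7:8]
i=9 'c': node 11→1 (via fail)  ** P3@[9:9]
i=10 'a': node 1→10 (via fail)
i=11 'd': node 10→11  ** P2@[10:11]
i=12 'd': node 11→0 (via fail)
i=13 'a': node 0→10
i=14 'd': node 10→11  ** P2@[13:14]
i=15 'b': node 11→7 (via fail)
i=16 'b': node 7→8
i=17 'b': node 8→8 (via fail)
i=18 'd': node 8→9  ** P1@[16:18]
i=19 'c': node 9→1 (via fail)  ** P3@[19:19]
i=20 'a': node 1→10 (via fail)
i=21 'd': node 10→11  ** P2@[20:21]
i=22 'd': node 11→0 (via fail)

All matches (sorted): [[2,1],[4,3],[5,3],[6,3],[8,2],[9,3],[11,2],[14,2],[18,1],[19,3],[21,2]]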